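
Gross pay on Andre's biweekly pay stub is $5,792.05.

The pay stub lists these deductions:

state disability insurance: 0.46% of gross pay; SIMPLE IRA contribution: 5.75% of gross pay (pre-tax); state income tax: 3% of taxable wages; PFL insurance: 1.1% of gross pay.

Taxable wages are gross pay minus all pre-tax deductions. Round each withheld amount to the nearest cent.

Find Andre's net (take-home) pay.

$5,204.89

SIMPLE IRA contribution: $5,792.05 × 0.0575 = $333.04
Taxable wages = $5,792.05 − $333.04 = $5,459.01
State income tax: $5,459.01 × 0.03 = $163.77
PFL insurance: $5,792.05 × 0.011 = $63.71
State disability insurance: $5,792.05 × 0.0046 = $26.64
Total deductions = $333.04 + $163.77 + $63.71 + $26.64 = $587.16
Net pay = $5,792.05 − $587.16 = $5,204.89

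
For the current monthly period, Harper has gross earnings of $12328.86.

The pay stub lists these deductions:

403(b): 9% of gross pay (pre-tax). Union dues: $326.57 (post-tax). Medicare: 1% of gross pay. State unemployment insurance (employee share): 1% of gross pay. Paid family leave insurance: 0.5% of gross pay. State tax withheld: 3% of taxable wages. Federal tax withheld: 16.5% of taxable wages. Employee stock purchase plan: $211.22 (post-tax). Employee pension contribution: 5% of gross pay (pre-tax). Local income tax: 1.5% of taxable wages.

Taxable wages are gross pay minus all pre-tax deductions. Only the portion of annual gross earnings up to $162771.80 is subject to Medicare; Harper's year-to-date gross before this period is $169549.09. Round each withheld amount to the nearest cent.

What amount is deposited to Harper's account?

$7653.51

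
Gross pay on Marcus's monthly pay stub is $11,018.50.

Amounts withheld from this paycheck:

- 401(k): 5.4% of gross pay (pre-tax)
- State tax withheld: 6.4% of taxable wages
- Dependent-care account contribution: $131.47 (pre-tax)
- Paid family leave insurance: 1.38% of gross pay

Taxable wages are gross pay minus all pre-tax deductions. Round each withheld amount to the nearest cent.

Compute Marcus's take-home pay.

$9,481.28

401(k): $11,018.50 × 0.054 = $595.00
Dependent-care account contribution: $131.47
Pre-tax total = $595.00 + $131.47 = $726.47
Taxable wages = $11,018.50 − $726.47 = $10,292.03
State tax withheld: $10,292.03 × 0.064 = $658.69
Paid family leave insurance: $11,018.50 × 0.0138 = $152.06
Total deductions = $595.00 + $131.47 + $658.69 + $152.06 = $1,537.22
Net pay = $11,018.50 − $1,537.22 = $9,481.28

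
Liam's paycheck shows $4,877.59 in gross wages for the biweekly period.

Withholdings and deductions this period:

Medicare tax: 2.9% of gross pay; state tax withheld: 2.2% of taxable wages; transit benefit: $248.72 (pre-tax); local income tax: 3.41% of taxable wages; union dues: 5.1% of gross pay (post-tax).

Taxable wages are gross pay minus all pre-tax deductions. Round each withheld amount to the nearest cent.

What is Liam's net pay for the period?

$3,978.98

Transit benefit: $248.72
Taxable wages = $4,877.59 − $248.72 = $4,628.87
State tax withheld: $4,628.87 × 0.022 = $101.84
Local income tax: $4,628.87 × 0.0341 = $157.84
Medicare tax: $4,877.59 × 0.029 = $141.45
Union dues: $4,877.59 × 0.051 = $248.76
Total deductions = $248.72 + $101.84 + $157.84 + $141.45 + $248.76 = $898.61
Net pay = $4,877.59 − $898.61 = $3,978.98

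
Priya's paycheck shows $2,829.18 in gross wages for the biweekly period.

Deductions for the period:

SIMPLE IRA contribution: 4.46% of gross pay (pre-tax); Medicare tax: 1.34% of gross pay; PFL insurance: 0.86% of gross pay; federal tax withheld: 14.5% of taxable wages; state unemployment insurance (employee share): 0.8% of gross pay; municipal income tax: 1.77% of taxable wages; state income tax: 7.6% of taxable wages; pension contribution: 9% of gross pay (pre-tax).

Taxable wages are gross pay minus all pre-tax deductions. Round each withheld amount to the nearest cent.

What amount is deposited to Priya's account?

SIMPLE IRA contribution: $2,829.18 × 0.0446 = $126.18
Pension contribution: $2,829.18 × 0.09 = $254.63
Pre-tax total = $126.18 + $254.63 = $380.81
Taxable wages = $2,829.18 − $380.81 = $2,448.37
Municipal income tax: $2,448.37 × 0.0177 = $43.34
Federal tax withheld: $2,448.37 × 0.145 = $355.01
State income tax: $2,448.37 × 0.076 = $186.08
State unemployment insurance (employee share): $2,829.18 × 0.008 = $22.63
Medicare tax: $2,829.18 × 0.0134 = $37.91
PFL insurance: $2,829.18 × 0.0086 = $24.33
Total deductions = $126.18 + $254.63 + $43.34 + $355.01 + $186.08 + $22.63 + $37.91 + $24.33 = $1,050.11
Net pay = $2,829.18 − $1,050.11 = $1,779.07

$1,779.07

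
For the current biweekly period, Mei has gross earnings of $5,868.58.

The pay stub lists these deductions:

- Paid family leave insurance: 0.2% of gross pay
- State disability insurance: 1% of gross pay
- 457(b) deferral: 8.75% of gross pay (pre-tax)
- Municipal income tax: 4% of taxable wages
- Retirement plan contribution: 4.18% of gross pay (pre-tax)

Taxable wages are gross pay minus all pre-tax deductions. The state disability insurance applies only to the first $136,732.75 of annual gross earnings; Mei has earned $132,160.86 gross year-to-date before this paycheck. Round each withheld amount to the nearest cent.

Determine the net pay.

$4,847.92

Retirement plan contribution: $5,868.58 × 0.0418 = $245.31
457(b) deferral: $5,868.58 × 0.0875 = $513.50
Pre-tax total = $245.31 + $513.50 = $758.81
Taxable wages = $5,868.58 − $758.81 = $5,109.77
Municipal income tax: $5,109.77 × 0.04 = $204.39
State disability insurance: only $136,732.75 − $132,160.86 = $4,571.89 of this check is subject → $4,571.89 × 0.01 = $45.72
Paid family leave insurance: $5,868.58 × 0.002 = $11.74
Total deductions = $245.31 + $513.50 + $204.39 + $45.72 + $11.74 = $1,020.66
Net pay = $5,868.58 − $1,020.66 = $4,847.92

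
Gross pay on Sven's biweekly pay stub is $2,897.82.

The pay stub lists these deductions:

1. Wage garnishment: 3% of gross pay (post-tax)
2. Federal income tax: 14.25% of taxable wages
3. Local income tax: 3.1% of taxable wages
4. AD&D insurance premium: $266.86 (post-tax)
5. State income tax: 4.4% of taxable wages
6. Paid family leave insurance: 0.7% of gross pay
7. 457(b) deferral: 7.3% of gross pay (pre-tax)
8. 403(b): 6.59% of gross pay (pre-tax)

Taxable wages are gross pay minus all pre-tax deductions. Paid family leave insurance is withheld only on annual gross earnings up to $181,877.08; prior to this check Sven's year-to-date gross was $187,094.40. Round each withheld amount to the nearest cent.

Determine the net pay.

$1,598.80

457(b) deferral: $2,897.82 × 0.073 = $211.54
403(b): $2,897.82 × 0.0659 = $190.97
Pre-tax total = $211.54 + $190.97 = $402.51
Taxable wages = $2,897.82 − $402.51 = $2,495.31
State income tax: $2,495.31 × 0.044 = $109.79
Federal income tax: $2,495.31 × 0.1425 = $355.58
Local income tax: $2,495.31 × 0.031 = $77.35
Paid family leave insurance: annual cap $181,877.08 already reached (YTD $187,094.40), so $0.00
Wage garnishment: $2,897.82 × 0.03 = $86.93
AD&D insurance premium: $266.86
Total deductions = $211.54 + $190.97 + $109.79 + $355.58 + $77.35 + $0.00 + $86.93 + $266.86 = $1,299.02
Net pay = $2,897.82 − $1,299.02 = $1,598.80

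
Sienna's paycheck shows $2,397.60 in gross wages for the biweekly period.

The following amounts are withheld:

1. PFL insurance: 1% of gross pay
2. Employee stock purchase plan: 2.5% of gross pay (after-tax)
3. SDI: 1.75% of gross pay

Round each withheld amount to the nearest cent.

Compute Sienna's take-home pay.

$2,271.72

SDI: $2,397.60 × 0.0175 = $41.96
PFL insurance: $2,397.60 × 0.01 = $23.98
Employee stock purchase plan: $2,397.60 × 0.025 = $59.94
Total deductions = $41.96 + $23.98 + $59.94 = $125.88
Net pay = $2,397.60 − $125.88 = $2,271.72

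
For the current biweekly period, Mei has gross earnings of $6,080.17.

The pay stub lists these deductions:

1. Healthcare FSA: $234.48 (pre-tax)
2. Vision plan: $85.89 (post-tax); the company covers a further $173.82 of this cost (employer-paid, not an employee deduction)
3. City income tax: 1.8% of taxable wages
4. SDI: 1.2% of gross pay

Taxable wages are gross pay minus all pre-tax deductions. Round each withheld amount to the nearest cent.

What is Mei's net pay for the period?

$5,581.62

Healthcare FSA: $234.48
Taxable wages = $6,080.17 − $234.48 = $5,845.69
City income tax: $5,845.69 × 0.018 = $105.22
SDI: $6,080.17 × 0.012 = $72.96
Vision plan: $85.89
(Employer's $173.82 toward vision plan is not withheld from the employee.)
Total deductions = $234.48 + $105.22 + $72.96 + $85.89 = $498.55
Net pay = $6,080.17 − $498.55 = $5,581.62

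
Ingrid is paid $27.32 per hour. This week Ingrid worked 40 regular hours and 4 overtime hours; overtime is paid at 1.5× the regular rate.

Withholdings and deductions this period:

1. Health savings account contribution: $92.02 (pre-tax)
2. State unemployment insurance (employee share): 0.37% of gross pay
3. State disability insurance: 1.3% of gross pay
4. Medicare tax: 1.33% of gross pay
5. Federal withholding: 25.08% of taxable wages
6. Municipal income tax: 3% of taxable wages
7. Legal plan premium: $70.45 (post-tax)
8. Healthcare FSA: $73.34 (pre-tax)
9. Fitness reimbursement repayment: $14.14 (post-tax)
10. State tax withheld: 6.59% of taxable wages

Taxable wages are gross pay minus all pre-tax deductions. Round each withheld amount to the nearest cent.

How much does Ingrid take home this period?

$590.70

Regular pay: 40 × $27.32 = $1,092.80
Overtime pay: 4 × $27.32 × 1.5 = $163.92
Gross pay = $1,092.80 + $163.92 = $1,256.72
Healthcare FSA: $73.34
Health savings account contribution: $92.02
Pre-tax total = $73.34 + $92.02 = $165.36
Taxable wages = $1,256.72 − $165.36 = $1,091.36
State tax withheld: $1,091.36 × 0.0659 = $71.92
Municipal income tax: $1,091.36 × 0.03 = $32.74
Federal withholding: $1,091.36 × 0.2508 = $273.71
State unemployment insurance (employee share): $1,256.72 × 0.0037 = $4.65
Medicare tax: $1,256.72 × 0.0133 = $16.71
State disability insurance: $1,256.72 × 0.013 = $16.34
Legal plan premium: $70.45
Fitness reimbursement repayment: $14.14
Total deductions = $73.34 + $92.02 + $71.92 + $32.74 + $273.71 + $4.65 + $16.71 + $16.34 + $70.45 + $14.14 = $666.02
Net pay = $1,256.72 − $666.02 = $590.70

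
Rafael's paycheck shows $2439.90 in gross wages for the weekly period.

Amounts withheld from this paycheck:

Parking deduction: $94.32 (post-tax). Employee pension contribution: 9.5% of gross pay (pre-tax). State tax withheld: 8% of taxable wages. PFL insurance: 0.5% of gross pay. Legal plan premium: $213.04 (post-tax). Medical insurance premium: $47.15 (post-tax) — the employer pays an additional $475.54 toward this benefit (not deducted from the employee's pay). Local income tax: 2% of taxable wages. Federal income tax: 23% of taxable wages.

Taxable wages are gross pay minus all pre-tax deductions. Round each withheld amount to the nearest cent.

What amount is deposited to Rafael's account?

Employee pension contribution: $2439.90 × 0.095 = $231.79
Taxable wages = $2439.90 − $231.79 = $2208.11
Federal income tax: $2208.11 × 0.23 = $507.87
State tax withheld: $2208.11 × 0.08 = $176.65
Local income tax: $2208.11 × 0.02 = $44.16
PFL insurance: $2439.90 × 0.005 = $12.20
Legal plan premium: $213.04
Medical insurance premium: $47.15
Parking deduction: $94.32
(Employer's $475.54 toward medical insurance premium is not withheld from the employee.)
Total deductions = $231.79 + $507.87 + $176.65 + $44.16 + $12.20 + $213.04 + $47.15 + $94.32 = $1327.18
Net pay = $2439.90 − $1327.18 = $1112.72

$1112.72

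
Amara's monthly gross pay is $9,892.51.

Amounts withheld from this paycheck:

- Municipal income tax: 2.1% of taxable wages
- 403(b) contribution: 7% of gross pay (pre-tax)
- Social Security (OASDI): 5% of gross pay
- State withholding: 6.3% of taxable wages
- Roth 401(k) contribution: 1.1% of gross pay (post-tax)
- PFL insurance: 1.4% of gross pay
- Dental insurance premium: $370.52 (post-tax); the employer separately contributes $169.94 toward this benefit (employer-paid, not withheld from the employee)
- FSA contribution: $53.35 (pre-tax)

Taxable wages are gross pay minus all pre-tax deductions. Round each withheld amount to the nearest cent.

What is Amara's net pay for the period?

$7,265.89

403(b) contribution: $9,892.51 × 0.07 = $692.48
FSA contribution: $53.35
Pre-tax total = $692.48 + $53.35 = $745.83
Taxable wages = $9,892.51 − $745.83 = $9,146.68
Municipal income tax: $9,146.68 × 0.021 = $192.08
State withholding: $9,146.68 × 0.063 = $576.24
Social Security (OASDI): $9,892.51 × 0.05 = $494.63
PFL insurance: $9,892.51 × 0.014 = $138.50
Roth 401(k) contribution: $9,892.51 × 0.011 = $108.82
Dental insurance premium: $370.52
(Employer's $169.94 toward dental insurance premium is not withheld from the employee.)
Total deductions = $692.48 + $53.35 + $192.08 + $576.24 + $494.63 + $138.50 + $108.82 + $370.52 = $2,626.62
Net pay = $9,892.51 − $2,626.62 = $7,265.89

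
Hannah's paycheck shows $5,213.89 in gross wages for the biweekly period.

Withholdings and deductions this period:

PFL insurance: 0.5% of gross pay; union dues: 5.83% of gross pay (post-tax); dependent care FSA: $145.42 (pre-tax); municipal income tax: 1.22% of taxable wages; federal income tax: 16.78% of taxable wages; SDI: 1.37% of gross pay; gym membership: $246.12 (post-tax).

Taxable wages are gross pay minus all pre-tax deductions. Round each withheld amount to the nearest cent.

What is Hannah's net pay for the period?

Dependent care FSA: $145.42
Taxable wages = $5,213.89 − $145.42 = $5,068.47
Municipal income tax: $5,068.47 × 0.0122 = $61.84
Federal income tax: $5,068.47 × 0.1678 = $850.49
PFL insurance: $5,213.89 × 0.005 = $26.07
SDI: $5,213.89 × 0.0137 = $71.43
Gym membership: $246.12
Union dues: $5,213.89 × 0.0583 = $303.97
Total deductions = $145.42 + $61.84 + $850.49 + $26.07 + $71.43 + $246.12 + $303.97 = $1,705.34
Net pay = $5,213.89 − $1,705.34 = $3,508.55

$3,508.55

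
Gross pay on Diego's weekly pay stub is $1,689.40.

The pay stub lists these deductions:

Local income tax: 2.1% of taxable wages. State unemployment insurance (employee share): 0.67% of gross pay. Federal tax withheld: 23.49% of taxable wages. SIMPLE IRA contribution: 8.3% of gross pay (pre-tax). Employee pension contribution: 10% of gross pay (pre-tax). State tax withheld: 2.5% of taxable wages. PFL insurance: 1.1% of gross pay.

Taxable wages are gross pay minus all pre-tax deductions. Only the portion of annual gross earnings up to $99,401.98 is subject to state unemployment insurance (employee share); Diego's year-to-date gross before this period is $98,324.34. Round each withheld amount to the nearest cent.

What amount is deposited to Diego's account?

SIMPLE IRA contribution: $1,689.40 × 0.083 = $140.22
Employee pension contribution: $1,689.40 × 0.1 = $168.94
Pre-tax total = $140.22 + $168.94 = $309.16
Taxable wages = $1,689.40 − $309.16 = $1,380.24
Federal tax withheld: $1,380.24 × 0.2349 = $324.22
Local income tax: $1,380.24 × 0.021 = $28.99
State tax withheld: $1,380.24 × 0.025 = $34.51
State unemployment insurance (employee share): only $99,401.98 − $98,324.34 = $1,077.64 of this check is subject → $1,077.64 × 0.0067 = $7.22
PFL insurance: $1,689.40 × 0.011 = $18.58
Total deductions = $140.22 + $168.94 + $324.22 + $28.99 + $34.51 + $7.22 + $18.58 = $722.68
Net pay = $1,689.40 − $722.68 = $966.72

$966.72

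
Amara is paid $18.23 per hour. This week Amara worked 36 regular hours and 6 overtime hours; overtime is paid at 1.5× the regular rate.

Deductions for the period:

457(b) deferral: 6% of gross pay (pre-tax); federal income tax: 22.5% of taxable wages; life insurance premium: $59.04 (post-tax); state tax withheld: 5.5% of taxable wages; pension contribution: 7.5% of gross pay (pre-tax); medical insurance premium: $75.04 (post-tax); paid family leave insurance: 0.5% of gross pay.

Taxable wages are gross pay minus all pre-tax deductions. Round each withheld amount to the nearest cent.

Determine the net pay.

Regular pay: 36 × $18.23 = $656.28
Overtime pay: 6 × $18.23 × 1.5 = $164.07
Gross pay = $656.28 + $164.07 = $820.35
Pension contribution: $820.35 × 0.075 = $61.53
457(b) deferral: $820.35 × 0.06 = $49.22
Pre-tax total = $61.53 + $49.22 = $110.75
Taxable wages = $820.35 − $110.75 = $709.60
Federal income tax: $709.60 × 0.225 = $159.66
State tax withheld: $709.60 × 0.055 = $39.03
Paid family leave insurance: $820.35 × 0.005 = $4.10
Life insurance premium: $59.04
Medical insurance premium: $75.04
Total deductions = $61.53 + $49.22 + $159.66 + $39.03 + $4.10 + $59.04 + $75.04 = $447.62
Net pay = $820.35 − $447.62 = $372.73

$372.73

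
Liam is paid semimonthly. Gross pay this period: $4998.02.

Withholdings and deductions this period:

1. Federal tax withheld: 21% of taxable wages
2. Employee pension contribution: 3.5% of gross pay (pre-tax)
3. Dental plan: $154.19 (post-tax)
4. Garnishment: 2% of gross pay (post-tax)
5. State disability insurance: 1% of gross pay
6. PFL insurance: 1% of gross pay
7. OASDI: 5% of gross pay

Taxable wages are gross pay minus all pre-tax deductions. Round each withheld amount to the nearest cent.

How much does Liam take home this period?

$3206.23

Employee pension contribution: $4998.02 × 0.035 = $174.93
Taxable wages = $4998.02 − $174.93 = $4823.09
Federal tax withheld: $4823.09 × 0.21 = $1012.85
OASDI: $4998.02 × 0.05 = $249.90
State disability insurance: $4998.02 × 0.01 = $49.98
PFL insurance: $4998.02 × 0.01 = $49.98
Garnishment: $4998.02 × 0.02 = $99.96
Dental plan: $154.19
Total deductions = $174.93 + $1012.85 + $249.90 + $49.98 + $49.98 + $99.96 + $154.19 = $1791.79
Net pay = $4998.02 − $1791.79 = $3206.23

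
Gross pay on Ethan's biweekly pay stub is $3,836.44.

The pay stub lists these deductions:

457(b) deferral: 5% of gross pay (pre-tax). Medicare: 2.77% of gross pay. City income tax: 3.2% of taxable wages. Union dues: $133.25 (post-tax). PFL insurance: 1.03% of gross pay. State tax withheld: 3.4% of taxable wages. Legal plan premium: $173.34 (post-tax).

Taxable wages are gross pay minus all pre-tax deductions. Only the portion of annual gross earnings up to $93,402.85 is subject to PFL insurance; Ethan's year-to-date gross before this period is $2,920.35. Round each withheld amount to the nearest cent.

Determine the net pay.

457(b) deferral: $3,836.44 × 0.05 = $191.82
Taxable wages = $3,836.44 − $191.82 = $3,644.62
State tax withheld: $3,644.62 × 0.034 = $123.92
City income tax: $3,644.62 × 0.032 = $116.63
Medicare: $3,836.44 × 0.0277 = $106.27
PFL insurance: cap not yet reached, full $3,836.44 is subject → $3,836.44 × 0.0103 = $39.52
Union dues: $133.25
Legal plan premium: $173.34
Total deductions = $191.82 + $123.92 + $116.63 + $106.27 + $39.52 + $133.25 + $173.34 = $884.75
Net pay = $3,836.44 − $884.75 = $2,951.69

$2,951.69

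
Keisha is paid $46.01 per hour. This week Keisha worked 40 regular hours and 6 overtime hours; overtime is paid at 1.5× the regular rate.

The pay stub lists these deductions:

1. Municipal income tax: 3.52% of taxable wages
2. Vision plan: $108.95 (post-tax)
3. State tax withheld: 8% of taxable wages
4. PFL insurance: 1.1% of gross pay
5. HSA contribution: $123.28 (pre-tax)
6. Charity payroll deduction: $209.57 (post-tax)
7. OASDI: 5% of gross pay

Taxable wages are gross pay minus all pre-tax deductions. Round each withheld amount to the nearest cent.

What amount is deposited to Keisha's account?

Regular pay: 40 × $46.01 = $1,840.40
Overtime pay: 6 × $46.01 × 1.5 = $414.09
Gross pay = $1,840.40 + $414.09 = $2,254.49
HSA contribution: $123.28
Taxable wages = $2,254.49 − $123.28 = $2,131.21
Municipal income tax: $2,131.21 × 0.0352 = $75.02
State tax withheld: $2,131.21 × 0.08 = $170.50
PFL insurance: $2,254.49 × 0.011 = $24.80
OASDI: $2,254.49 × 0.05 = $112.72
Vision plan: $108.95
Charity payroll deduction: $209.57
Total deductions = $123.28 + $75.02 + $170.50 + $24.80 + $112.72 + $108.95 + $209.57 = $824.84
Net pay = $2,254.49 − $824.84 = $1,429.65

$1,429.65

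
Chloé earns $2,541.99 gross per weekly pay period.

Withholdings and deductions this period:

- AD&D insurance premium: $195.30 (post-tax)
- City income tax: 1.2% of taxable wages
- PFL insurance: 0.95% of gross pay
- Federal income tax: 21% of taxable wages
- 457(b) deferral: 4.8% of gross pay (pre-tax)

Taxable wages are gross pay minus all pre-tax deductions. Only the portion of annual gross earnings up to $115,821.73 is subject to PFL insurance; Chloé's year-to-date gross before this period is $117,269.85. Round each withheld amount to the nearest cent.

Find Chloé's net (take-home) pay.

457(b) deferral: $2,541.99 × 0.048 = $122.02
Taxable wages = $2,541.99 − $122.02 = $2,419.97
Federal income tax: $2,419.97 × 0.21 = $508.19
City income tax: $2,419.97 × 0.012 = $29.04
PFL insurance: annual cap $115,821.73 already reached (YTD $117,269.85), so $0.00
AD&D insurance premium: $195.30
Total deductions = $122.02 + $508.19 + $29.04 + $0.00 + $195.30 = $854.55
Net pay = $2,541.99 − $854.55 = $1,687.44

$1,687.44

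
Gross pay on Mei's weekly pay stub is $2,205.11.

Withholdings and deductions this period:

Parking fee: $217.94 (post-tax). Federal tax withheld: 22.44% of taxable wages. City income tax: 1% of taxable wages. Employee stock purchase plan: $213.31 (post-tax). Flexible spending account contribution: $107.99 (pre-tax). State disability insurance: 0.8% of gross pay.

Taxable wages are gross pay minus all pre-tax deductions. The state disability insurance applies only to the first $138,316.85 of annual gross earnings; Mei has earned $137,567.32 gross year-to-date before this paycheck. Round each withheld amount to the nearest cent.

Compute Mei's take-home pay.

$1,168.31

Flexible spending account contribution: $107.99
Taxable wages = $2,205.11 − $107.99 = $2,097.12
City income tax: $2,097.12 × 0.01 = $20.97
Federal tax withheld: $2,097.12 × 0.2244 = $470.59
State disability insurance: only $138,316.85 − $137,567.32 = $749.53 of this check is subject → $749.53 × 0.008 = $6.00
Parking fee: $217.94
Employee stock purchase plan: $213.31
Total deductions = $107.99 + $20.97 + $470.59 + $6.00 + $217.94 + $213.31 = $1,036.80
Net pay = $2,205.11 − $1,036.80 = $1,168.31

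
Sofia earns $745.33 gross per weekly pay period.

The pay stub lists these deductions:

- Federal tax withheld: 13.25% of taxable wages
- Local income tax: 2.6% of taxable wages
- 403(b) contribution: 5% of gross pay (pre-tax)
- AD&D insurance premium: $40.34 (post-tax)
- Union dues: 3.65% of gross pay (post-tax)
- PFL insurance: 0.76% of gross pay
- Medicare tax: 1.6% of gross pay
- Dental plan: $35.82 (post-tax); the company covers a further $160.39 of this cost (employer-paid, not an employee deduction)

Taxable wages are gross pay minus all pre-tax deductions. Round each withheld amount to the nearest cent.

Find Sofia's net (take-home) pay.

$474.88

403(b) contribution: $745.33 × 0.05 = $37.27
Taxable wages = $745.33 − $37.27 = $708.06
Federal tax withheld: $708.06 × 0.1325 = $93.82
Local income tax: $708.06 × 0.026 = $18.41
Medicare tax: $745.33 × 0.016 = $11.93
PFL insurance: $745.33 × 0.0076 = $5.66
AD&D insurance premium: $40.34
Dental plan: $35.82
Union dues: $745.33 × 0.0365 = $27.20
(Employer's $160.39 toward dental plan is not withheld from the employee.)
Total deductions = $37.27 + $93.82 + $18.41 + $11.93 + $5.66 + $40.34 + $35.82 + $27.20 = $270.45
Net pay = $745.33 − $270.45 = $474.88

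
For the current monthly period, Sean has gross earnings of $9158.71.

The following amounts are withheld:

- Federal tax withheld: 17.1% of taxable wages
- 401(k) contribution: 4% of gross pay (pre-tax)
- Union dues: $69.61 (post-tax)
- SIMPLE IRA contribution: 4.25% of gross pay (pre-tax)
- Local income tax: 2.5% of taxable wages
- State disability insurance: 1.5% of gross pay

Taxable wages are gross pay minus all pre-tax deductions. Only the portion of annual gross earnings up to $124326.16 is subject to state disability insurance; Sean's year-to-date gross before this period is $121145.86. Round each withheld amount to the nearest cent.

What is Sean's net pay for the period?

$6638.79

401(k) contribution: $9158.71 × 0.04 = $366.35
SIMPLE IRA contribution: $9158.71 × 0.0425 = $389.25
Pre-tax total = $366.35 + $389.25 = $755.60
Taxable wages = $9158.71 − $755.60 = $8403.11
Local income tax: $8403.11 × 0.025 = $210.08
Federal tax withheld: $8403.11 × 0.171 = $1436.93
State disability insurance: only $124326.16 − $121145.86 = $3180.30 of this check is subject → $3180.30 × 0.015 = $47.70
Union dues: $69.61
Total deductions = $366.35 + $389.25 + $210.08 + $1436.93 + $47.70 + $69.61 = $2519.92
Net pay = $9158.71 − $2519.92 = $6638.79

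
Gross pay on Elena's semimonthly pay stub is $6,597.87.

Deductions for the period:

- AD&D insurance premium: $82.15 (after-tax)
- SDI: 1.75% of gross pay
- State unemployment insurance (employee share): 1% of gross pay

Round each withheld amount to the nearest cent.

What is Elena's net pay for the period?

$6,334.28

SDI: $6,597.87 × 0.0175 = $115.46
State unemployment insurance (employee share): $6,597.87 × 0.01 = $65.98
AD&D insurance premium: $82.15
Total deductions = $115.46 + $65.98 + $82.15 = $263.59
Net pay = $6,597.87 − $263.59 = $6,334.28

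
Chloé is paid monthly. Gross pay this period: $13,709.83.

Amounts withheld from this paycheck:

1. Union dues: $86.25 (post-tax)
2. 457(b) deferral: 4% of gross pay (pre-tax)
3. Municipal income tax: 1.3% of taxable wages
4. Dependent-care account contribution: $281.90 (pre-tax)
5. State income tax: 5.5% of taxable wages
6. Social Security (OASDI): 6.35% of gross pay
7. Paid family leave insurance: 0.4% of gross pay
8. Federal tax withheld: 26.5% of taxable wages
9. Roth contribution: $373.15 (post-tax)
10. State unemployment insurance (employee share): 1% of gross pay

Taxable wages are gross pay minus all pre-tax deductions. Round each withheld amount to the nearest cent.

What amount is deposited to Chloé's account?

$7,068.75

Dependent-care account contribution: $281.90
457(b) deferral: $13,709.83 × 0.04 = $548.39
Pre-tax total = $281.90 + $548.39 = $830.29
Taxable wages = $13,709.83 − $830.29 = $12,879.54
Federal tax withheld: $12,879.54 × 0.265 = $3,413.08
State income tax: $12,879.54 × 0.055 = $708.37
Municipal income tax: $12,879.54 × 0.013 = $167.43
State unemployment insurance (employee share): $13,709.83 × 0.01 = $137.10
Social Security (OASDI): $13,709.83 × 0.0635 = $870.57
Paid family leave insurance: $13,709.83 × 0.004 = $54.84
Roth contribution: $373.15
Union dues: $86.25
Total deductions = $281.90 + $548.39 + $3,413.08 + $708.37 + $167.43 + $137.10 + $870.57 + $54.84 + $373.15 + $86.25 = $6,641.08
Net pay = $13,709.83 − $6,641.08 = $7,068.75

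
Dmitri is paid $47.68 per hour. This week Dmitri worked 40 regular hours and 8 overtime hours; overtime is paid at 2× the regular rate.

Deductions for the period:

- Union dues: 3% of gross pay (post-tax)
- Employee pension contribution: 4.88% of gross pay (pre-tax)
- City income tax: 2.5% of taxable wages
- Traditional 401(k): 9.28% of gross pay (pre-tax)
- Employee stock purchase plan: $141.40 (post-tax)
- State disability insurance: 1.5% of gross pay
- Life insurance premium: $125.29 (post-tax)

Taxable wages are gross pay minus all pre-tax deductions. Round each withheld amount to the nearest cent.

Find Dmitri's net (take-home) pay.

Regular pay: 40 × $47.68 = $1,907.20
Overtime pay: 8 × $47.68 × 2 = $762.88
Gross pay = $1,907.20 + $762.88 = $2,670.08
Traditional 401(k): $2,670.08 × 0.0928 = $247.78
Employee pension contribution: $2,670.08 × 0.0488 = $130.30
Pre-tax total = $247.78 + $130.30 = $378.08
Taxable wages = $2,670.08 − $378.08 = $2,292.00
City income tax: $2,292.00 × 0.025 = $57.30
State disability insurance: $2,670.08 × 0.015 = $40.05
Employee stock purchase plan: $141.40
Life insurance premium: $125.29
Union dues: $2,670.08 × 0.03 = $80.10
Total deductions = $247.78 + $130.30 + $57.30 + $40.05 + $141.40 + $125.29 + $80.10 = $822.22
Net pay = $2,670.08 − $822.22 = $1,847.86

$1,847.86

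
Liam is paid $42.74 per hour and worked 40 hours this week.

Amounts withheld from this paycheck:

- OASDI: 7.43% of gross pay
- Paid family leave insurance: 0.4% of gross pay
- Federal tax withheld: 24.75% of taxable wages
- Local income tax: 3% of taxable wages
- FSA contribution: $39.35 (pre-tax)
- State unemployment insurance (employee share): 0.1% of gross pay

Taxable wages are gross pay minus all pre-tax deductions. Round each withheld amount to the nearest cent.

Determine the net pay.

Gross pay: 40 × $42.74 = $1,709.60
FSA contribution: $39.35
Taxable wages = $1,709.60 − $39.35 = $1,670.25
Federal tax withheld: $1,670.25 × 0.2475 = $413.39
Local income tax: $1,670.25 × 0.03 = $50.11
Paid family leave insurance: $1,709.60 × 0.004 = $6.84
OASDI: $1,709.60 × 0.0743 = $127.02
State unemployment insurance (employee share): $1,709.60 × 0.001 = $1.71
Total deductions = $39.35 + $413.39 + $50.11 + $6.84 + $127.02 + $1.71 = $638.42
Net pay = $1,709.60 − $638.42 = $1,071.18

$1,071.18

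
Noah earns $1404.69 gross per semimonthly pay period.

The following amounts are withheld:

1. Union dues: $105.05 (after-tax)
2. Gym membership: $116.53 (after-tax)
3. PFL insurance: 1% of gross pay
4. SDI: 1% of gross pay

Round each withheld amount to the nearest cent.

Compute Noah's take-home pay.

PFL insurance: $1404.69 × 0.01 = $14.05
SDI: $1404.69 × 0.01 = $14.05
Union dues: $105.05
Gym membership: $116.53
Total deductions = $14.05 + $14.05 + $105.05 + $116.53 = $249.68
Net pay = $1404.69 − $249.68 = $1155.01

$1155.01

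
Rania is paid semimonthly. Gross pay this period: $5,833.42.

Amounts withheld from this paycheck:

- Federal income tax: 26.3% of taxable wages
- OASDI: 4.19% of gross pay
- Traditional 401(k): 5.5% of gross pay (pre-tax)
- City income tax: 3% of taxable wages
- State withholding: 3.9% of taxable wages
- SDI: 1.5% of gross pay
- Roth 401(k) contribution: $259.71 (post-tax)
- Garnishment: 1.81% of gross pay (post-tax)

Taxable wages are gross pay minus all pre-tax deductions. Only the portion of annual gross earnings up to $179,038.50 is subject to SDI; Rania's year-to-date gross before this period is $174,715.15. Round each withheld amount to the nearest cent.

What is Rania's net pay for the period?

Traditional 401(k): $5,833.42 × 0.055 = $320.84
Taxable wages = $5,833.42 − $320.84 = $5,512.58
Federal income tax: $5,512.58 × 0.263 = $1,449.81
City income tax: $5,512.58 × 0.03 = $165.38
State withholding: $5,512.58 × 0.039 = $214.99
SDI: only $179,038.50 − $174,715.15 = $4,323.35 of this check is subject → $4,323.35 × 0.015 = $64.85
OASDI: $5,833.42 × 0.0419 = $244.42
Roth 401(k) contribution: $259.71
Garnishment: $5,833.42 × 0.0181 = $105.58
Total deductions = $320.84 + $1,449.81 + $165.38 + $214.99 + $64.85 + $244.42 + $259.71 + $105.58 = $2,825.58
Net pay = $5,833.42 − $2,825.58 = $3,007.84

$3,007.84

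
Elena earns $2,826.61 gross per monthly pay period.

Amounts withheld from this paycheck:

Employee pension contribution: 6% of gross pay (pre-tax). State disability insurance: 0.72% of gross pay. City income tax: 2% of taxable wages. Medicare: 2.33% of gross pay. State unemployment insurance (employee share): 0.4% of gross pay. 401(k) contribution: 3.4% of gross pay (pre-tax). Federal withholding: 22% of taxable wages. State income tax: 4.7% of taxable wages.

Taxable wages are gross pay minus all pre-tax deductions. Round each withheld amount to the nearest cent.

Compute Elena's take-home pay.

$1,728.41

401(k) contribution: $2,826.61 × 0.034 = $96.10
Employee pension contribution: $2,826.61 × 0.06 = $169.60
Pre-tax total = $96.10 + $169.60 = $265.70
Taxable wages = $2,826.61 − $265.70 = $2,560.91
City income tax: $2,560.91 × 0.02 = $51.22
Federal withholding: $2,560.91 × 0.22 = $563.40
State income tax: $2,560.91 × 0.047 = $120.36
State unemployment insurance (employee share): $2,826.61 × 0.004 = $11.31
State disability insurance: $2,826.61 × 0.0072 = $20.35
Medicare: $2,826.61 × 0.0233 = $65.86
Total deductions = $96.10 + $169.60 + $51.22 + $563.40 + $120.36 + $11.31 + $20.35 + $65.86 = $1,098.20
Net pay = $2,826.61 − $1,098.20 = $1,728.41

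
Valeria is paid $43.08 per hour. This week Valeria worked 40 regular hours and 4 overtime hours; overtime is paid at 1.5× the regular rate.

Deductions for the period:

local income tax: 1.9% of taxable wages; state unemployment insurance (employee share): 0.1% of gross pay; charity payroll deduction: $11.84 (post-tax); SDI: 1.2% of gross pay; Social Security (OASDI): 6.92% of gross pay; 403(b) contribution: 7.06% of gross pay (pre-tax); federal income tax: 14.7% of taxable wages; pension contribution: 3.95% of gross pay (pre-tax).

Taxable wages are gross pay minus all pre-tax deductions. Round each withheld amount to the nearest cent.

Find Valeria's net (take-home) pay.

$1296.02

Regular pay: 40 × $43.08 = $1723.20
Overtime pay: 4 × $43.08 × 1.5 = $258.48
Gross pay = $1723.20 + $258.48 = $1981.68
Pension contribution: $1981.68 × 0.0395 = $78.28
403(b) contribution: $1981.68 × 0.0706 = $139.91
Pre-tax total = $78.28 + $139.91 = $218.19
Taxable wages = $1981.68 − $218.19 = $1763.49
Federal income tax: $1763.49 × 0.147 = $259.23
Local income tax: $1763.49 × 0.019 = $33.51
SDI: $1981.68 × 0.012 = $23.78
State unemployment insurance (employee share): $1981.68 × 0.001 = $1.98
Social Security (OASDI): $1981.68 × 0.0692 = $137.13
Charity payroll deduction: $11.84
Total deductions = $78.28 + $139.91 + $259.23 + $33.51 + $23.78 + $1.98 + $137.13 + $11.84 = $685.66
Net pay = $1981.68 − $685.66 = $1296.02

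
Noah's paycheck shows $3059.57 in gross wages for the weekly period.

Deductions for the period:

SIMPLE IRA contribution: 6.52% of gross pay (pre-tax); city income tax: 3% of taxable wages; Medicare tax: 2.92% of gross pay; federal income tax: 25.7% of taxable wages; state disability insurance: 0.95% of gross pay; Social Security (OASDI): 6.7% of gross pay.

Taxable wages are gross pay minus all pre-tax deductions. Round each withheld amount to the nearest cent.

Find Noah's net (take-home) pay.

$1715.85

SIMPLE IRA contribution: $3059.57 × 0.0652 = $199.48
Taxable wages = $3059.57 − $199.48 = $2860.09
City income tax: $2860.09 × 0.03 = $85.80
Federal income tax: $2860.09 × 0.257 = $735.04
State disability insurance: $3059.57 × 0.0095 = $29.07
Medicare tax: $3059.57 × 0.0292 = $89.34
Social Security (OASDI): $3059.57 × 0.067 = $204.99
Total deductions = $199.48 + $85.80 + $735.04 + $29.07 + $89.34 + $204.99 = $1343.72
Net pay = $3059.57 − $1343.72 = $1715.85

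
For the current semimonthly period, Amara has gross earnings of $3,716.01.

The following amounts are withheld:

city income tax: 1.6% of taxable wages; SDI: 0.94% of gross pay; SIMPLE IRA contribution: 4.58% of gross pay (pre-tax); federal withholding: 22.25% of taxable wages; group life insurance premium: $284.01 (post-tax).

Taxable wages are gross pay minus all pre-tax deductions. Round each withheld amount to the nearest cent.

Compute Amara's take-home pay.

$2,381.21

SIMPLE IRA contribution: $3,716.01 × 0.0458 = $170.19
Taxable wages = $3,716.01 − $170.19 = $3,545.82
Federal withholding: $3,545.82 × 0.2225 = $788.94
City income tax: $3,545.82 × 0.016 = $56.73
SDI: $3,716.01 × 0.0094 = $34.93
Group life insurance premium: $284.01
Total deductions = $170.19 + $788.94 + $56.73 + $34.93 + $284.01 = $1,334.80
Net pay = $3,716.01 − $1,334.80 = $2,381.21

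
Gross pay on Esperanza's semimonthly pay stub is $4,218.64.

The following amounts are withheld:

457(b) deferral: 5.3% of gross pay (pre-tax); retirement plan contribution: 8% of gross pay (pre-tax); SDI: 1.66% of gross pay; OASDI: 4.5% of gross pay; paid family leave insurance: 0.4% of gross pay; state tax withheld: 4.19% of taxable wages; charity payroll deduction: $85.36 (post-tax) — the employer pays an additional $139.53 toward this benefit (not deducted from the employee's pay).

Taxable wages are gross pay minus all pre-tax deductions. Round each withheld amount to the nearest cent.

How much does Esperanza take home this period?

$3,142.21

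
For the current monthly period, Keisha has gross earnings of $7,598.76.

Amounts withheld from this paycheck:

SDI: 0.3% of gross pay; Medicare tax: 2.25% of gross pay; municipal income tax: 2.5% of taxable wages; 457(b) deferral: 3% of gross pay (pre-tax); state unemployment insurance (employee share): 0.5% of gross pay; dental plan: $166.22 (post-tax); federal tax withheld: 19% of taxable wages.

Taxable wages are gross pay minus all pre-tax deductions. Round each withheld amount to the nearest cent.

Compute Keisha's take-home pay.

457(b) deferral: $7,598.76 × 0.03 = $227.96
Taxable wages = $7,598.76 − $227.96 = $7,370.80
Municipal income tax: $7,370.80 × 0.025 = $184.27
Federal tax withheld: $7,370.80 × 0.19 = $1,400.45
SDI: $7,598.76 × 0.003 = $22.80
Medicare tax: $7,598.76 × 0.0225 = $170.97
State unemployment insurance (employee share): $7,598.76 × 0.005 = $37.99
Dental plan: $166.22
Total deductions = $227.96 + $184.27 + $1,400.45 + $22.80 + $170.97 + $37.99 + $166.22 = $2,210.66
Net pay = $7,598.76 − $2,210.66 = $5,388.10

$5,388.10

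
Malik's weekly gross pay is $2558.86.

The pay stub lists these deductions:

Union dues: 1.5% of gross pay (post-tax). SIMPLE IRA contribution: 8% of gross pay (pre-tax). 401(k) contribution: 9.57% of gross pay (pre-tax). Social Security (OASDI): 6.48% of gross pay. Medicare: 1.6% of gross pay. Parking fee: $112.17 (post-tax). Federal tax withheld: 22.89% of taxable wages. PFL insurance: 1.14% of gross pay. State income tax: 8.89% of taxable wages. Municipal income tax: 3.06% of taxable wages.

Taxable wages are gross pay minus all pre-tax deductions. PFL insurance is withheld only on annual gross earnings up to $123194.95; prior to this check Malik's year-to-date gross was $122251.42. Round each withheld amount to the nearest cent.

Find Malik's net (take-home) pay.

SIMPLE IRA contribution: $2558.86 × 0.08 = $204.71
401(k) contribution: $2558.86 × 0.0957 = $244.88
Pre-tax total = $204.71 + $244.88 = $449.59
Taxable wages = $2558.86 − $449.59 = $2109.27
State income tax: $2109.27 × 0.0889 = $187.51
Federal tax withheld: $2109.27 × 0.2289 = $482.81
Municipal income tax: $2109.27 × 0.0306 = $64.54
PFL insurance: only $123194.95 − $122251.42 = $943.53 of this check is subject → $943.53 × 0.0114 = $10.76
Social Security (OASDI): $2558.86 × 0.0648 = $165.81
Medicare: $2558.86 × 0.016 = $40.94
Union dues: $2558.86 × 0.015 = $38.38
Parking fee: $112.17
Total deductions = $204.71 + $244.88 + $187.51 + $482.81 + $64.54 + $10.76 + $165.81 + $40.94 + $38.38 + $112.17 = $1552.51
Net pay = $2558.86 − $1552.51 = $1006.35

$1006.35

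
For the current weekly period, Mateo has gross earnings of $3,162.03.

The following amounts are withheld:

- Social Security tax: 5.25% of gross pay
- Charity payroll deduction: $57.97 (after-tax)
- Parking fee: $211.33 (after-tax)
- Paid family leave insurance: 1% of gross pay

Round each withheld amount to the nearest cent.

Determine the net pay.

Paid family leave insurance: $3,162.03 × 0.01 = $31.62
Social Security tax: $3,162.03 × 0.0525 = $166.01
Charity payroll deduction: $57.97
Parking fee: $211.33
Total deductions = $31.62 + $166.01 + $57.97 + $211.33 = $466.93
Net pay = $3,162.03 − $466.93 = $2,695.10

$2,695.10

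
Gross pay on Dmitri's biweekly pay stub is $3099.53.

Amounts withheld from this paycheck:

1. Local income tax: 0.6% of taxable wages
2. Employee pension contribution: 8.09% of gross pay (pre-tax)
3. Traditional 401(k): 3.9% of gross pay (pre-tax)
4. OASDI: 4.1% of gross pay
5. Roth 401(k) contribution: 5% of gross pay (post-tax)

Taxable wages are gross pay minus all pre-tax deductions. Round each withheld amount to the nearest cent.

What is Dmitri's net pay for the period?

$2429.47

Traditional 401(k): $3099.53 × 0.039 = $120.88
Employee pension contribution: $3099.53 × 0.0809 = $250.75
Pre-tax total = $120.88 + $250.75 = $371.63
Taxable wages = $3099.53 − $371.63 = $2727.90
Local income tax: $2727.90 × 0.006 = $16.37
OASDI: $3099.53 × 0.041 = $127.08
Roth 401(k) contribution: $3099.53 × 0.05 = $154.98
Total deductions = $120.88 + $250.75 + $16.37 + $127.08 + $154.98 = $670.06
Net pay = $3099.53 − $670.06 = $2429.47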